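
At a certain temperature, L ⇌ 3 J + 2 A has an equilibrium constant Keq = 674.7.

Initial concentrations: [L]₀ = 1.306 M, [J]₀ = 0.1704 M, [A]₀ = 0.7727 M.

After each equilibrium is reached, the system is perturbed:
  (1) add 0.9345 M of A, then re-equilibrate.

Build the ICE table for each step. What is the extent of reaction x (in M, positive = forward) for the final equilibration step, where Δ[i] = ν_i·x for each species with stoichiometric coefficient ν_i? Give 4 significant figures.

Q₀ = 0.002262 vs Keq = 674.7 ⇒ Q<K, forward
Step 1:
                  L         J         A
  init        1.306    0.1704    0.7727
  Δ         -0.9771     2.931     1.954
  eq         0.3289     3.102     2.727
  solve Keq expr → x = 0.9771; check Q = 674.7
Then add 0.9345 M of A.
Step 2:
                  L         J         A
  init       0.3289     3.102     3.661
  Δ         0.08605   -0.2581   -0.1721
  eq         0.4149     2.844     3.489
  solve Keq expr → x = -0.08605; check Q = 674.7

x = -0.08605 M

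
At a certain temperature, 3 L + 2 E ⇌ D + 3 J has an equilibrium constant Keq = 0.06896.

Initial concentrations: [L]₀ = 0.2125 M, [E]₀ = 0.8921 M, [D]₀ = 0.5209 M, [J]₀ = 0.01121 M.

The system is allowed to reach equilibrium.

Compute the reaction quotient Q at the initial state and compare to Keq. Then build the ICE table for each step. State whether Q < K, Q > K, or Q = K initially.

Q₀ = 9.6088e-05 vs Keq = 0.06896 ⇒ Q<K, forward
Step 1:
                  L         E         D         J
  I          0.2125    0.8921    0.5209   0.01121
  C        -0.05852  -0.03901   0.01951   0.05852
  E           0.154    0.8531    0.5404   0.06973
  solve Keq expr → x = 0.01951; check Q = 0.06896

Q₀ = 9.6088e-05; Q < K (proceeds forward)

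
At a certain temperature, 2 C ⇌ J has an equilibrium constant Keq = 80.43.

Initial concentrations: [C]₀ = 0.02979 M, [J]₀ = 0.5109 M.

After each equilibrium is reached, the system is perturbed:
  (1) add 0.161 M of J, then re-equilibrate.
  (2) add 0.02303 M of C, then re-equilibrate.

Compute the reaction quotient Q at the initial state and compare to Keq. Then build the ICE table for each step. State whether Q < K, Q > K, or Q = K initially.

Q₀ = 575.7; Q > K (proceeds reverse)

Q₀ = 575.7 vs Keq = 80.43 ⇒ Q>K, reverse
Step 1:
                   C          J
  init       0.02979     0.5109
  Δ          0.04802   -0.02401
  eq         0.07781     0.4869
  solve Keq expr → x = -0.02401; check Q = 80.43
Then add 0.161 M of J.
Step 2:
                   C          J
  init       0.07781     0.6479
  Δ          0.01155  -0.005773
  eq         0.08935     0.6421
  solve Keq expr → x = -0.005773; check Q = 80.43
Then add 0.02303 M of C.
Step 3:
                   C          J
  init        0.1124     0.6421
  Δ         -0.02226    0.01113
  eq         0.09012     0.6532
  solve Keq expr → x = 0.01113; check Q = 80.43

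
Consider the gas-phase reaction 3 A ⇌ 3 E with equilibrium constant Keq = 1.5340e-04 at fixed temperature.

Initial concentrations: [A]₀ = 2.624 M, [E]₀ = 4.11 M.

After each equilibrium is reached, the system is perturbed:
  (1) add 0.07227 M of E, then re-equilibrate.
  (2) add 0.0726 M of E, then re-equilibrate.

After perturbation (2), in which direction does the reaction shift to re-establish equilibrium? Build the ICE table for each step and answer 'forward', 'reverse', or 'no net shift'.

Direction: reverse

Q₀ = 3.843 vs Keq = 1.5340e-04 ⇒ Q>K, reverse
Step 1:
                   A          E
  init         2.624       4.11
  Δ            3.768     -3.768
  eq           6.392     0.3422
  solve Keq expr → x = -1.256; check Q = 1.5340e-04
Then add 0.07227 M of E.
Step 2:
                   A          E
  init         6.392     0.4144
  Δ           0.0686    -0.0686
  eq            6.46     0.3458
  solve Keq expr → x = -0.02287; check Q = 1.5340e-04
Then add 0.0726 M of E.
Step 3:
                   A          E
  init          6.46     0.4184
  Δ          0.06891   -0.06891
  eq           6.529     0.3495
  solve Keq expr → x = -0.02297; check Q = 1.5340e-04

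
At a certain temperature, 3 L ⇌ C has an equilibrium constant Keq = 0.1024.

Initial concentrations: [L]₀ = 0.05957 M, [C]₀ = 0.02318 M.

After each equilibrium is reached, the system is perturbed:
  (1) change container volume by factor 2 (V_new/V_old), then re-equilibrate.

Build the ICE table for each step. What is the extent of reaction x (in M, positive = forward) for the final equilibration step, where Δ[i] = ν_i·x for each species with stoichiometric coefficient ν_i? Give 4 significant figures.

x = -8.1090e-05 M

Q₀ = 109.7 vs Keq = 0.1024 ⇒ Q>K, reverse
Step 1:
                    L           C
  init        0.05957     0.02318
  Δ           0.06889    -0.02296
  eq           0.1285  2.1707e-04
  solve Keq expr → x = -0.02296; check Q = 0.1024
Then change container volume by factor 2 (V_new/V_old).
Step 2:
                    L           C
  init        0.06423  1.0853e-04
  Δ        2.4327e-04 -8.1090e-05
  eq          0.06447  2.7443e-05
  solve Keq expr → x = -8.1090e-05; check Q = 0.1024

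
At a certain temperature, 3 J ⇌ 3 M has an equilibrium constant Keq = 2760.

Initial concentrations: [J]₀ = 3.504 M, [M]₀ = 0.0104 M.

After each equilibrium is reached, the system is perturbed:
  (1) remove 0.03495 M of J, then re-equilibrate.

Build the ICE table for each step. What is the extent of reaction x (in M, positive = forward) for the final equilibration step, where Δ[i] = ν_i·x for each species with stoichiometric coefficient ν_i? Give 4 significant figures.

x = -0.01087 M

Q₀ = 2.6146e-08 vs Keq = 2760 ⇒ Q<K, forward
Step 1:
                    J           M
  Initial       3.504      0.0104
  Change        -3.27        3.27
  Equil        0.2339       3.281
  solve Keq expr → x = 1.09; check Q = 2760
Then remove 0.03495 M of J.
Step 2:
                    J           M
  Initial      0.1989       3.281
  Change      0.03262    -0.03262
  Equil        0.2315       3.248
  solve Keq expr → x = -0.01087; check Q = 2760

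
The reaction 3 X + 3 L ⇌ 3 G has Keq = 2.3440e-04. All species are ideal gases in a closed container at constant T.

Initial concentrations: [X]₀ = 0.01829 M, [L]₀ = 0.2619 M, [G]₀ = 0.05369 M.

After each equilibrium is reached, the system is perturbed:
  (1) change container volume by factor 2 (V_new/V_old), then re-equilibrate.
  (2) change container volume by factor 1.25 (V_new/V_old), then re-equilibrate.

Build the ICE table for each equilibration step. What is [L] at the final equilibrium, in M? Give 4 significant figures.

[L]_eq = 0.126 M

Q₀ = 1408 vs Keq = 2.3440e-04 ⇒ Q>K, reverse
Step 1:
                    X           L           G
  init        0.01829      0.2619     0.05369
  Δ           0.05232     0.05232    -0.05232
  eq          0.07061      0.3142    0.001368
  solve Keq expr → x = -0.01744; check Q = 2.3440e-04
Then change container volume by factor 2 (V_new/V_old).
Step 2:
                    X           L           G
  init        0.03531      0.1571  6.8402e-04
  Δ        3.3799e-04  3.3799e-04 -3.3799e-04
  eq          0.03564      0.1574  3.4603e-04
  solve Keq expr → x = -1.1266e-04; check Q = 2.3440e-04
Then change container volume by factor 1.25 (V_new/V_old).
Step 3:
                    X           L           G
  init        0.02852       0.126  2.7682e-04
  Δ        5.4842e-05  5.4842e-05 -5.4842e-05
  eq          0.02857       0.126  2.2198e-04
  solve Keq expr → x = -1.8281e-05; check Q = 2.3440e-04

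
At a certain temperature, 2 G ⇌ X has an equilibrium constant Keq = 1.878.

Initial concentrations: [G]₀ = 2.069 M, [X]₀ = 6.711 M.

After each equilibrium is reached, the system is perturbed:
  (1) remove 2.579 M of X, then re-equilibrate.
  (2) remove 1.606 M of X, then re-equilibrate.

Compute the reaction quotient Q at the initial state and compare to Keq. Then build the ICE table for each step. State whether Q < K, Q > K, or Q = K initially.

Q₀ = 1.568 vs Keq = 1.878 ⇒ Q<K, forward
Step 1:
                   G          X
  I            2.069      6.711
  C          -0.1669    0.08346
  E            1.902      6.794
  solve Keq expr → x = 0.08346; check Q = 1.878
Then remove 2.579 M of X.
Step 2:
                   G          X
  I            1.902      4.215
  C          -0.3712     0.1856
  E            1.531      4.401
  solve Keq expr → x = 0.1856; check Q = 1.878
Then remove 1.606 M of X.
Step 3:
                   G          X
  I            1.531      2.795
  C          -0.2806     0.1403
  E             1.25      2.935
  solve Keq expr → x = 0.1403; check Q = 1.878

Q₀ = 1.568; Q < K (proceeds forward)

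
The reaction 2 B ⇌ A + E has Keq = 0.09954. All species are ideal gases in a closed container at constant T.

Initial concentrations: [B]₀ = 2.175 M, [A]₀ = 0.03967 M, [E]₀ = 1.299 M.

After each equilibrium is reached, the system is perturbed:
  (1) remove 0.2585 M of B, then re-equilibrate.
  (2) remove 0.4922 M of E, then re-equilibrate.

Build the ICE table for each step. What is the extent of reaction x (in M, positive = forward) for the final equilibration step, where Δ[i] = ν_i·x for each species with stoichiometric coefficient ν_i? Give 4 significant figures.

x = 0.04976 M

Q₀ = 0.01089 vs Keq = 0.09954 ⇒ Q<K, forward
Step 1:
                   B          A          E
  I            2.175    0.03967      1.299
  C          -0.3625     0.1812     0.1812
  E            1.813     0.2209       1.48
  solve Keq expr → x = 0.1812; check Q = 0.09954
Then remove 0.2585 M of B.
Step 2:
                   B          A          E
  I            1.554     0.2209       1.48
  C          0.07542   -0.03771   -0.03771
  E            1.629     0.1832      1.443
  solve Keq expr → x = -0.03771; check Q = 0.09954
Then remove 0.4922 M of E.
Step 3:
                   B          A          E
  I            1.629     0.1832     0.9503
  C         -0.09952    0.04976    0.04976
  E             1.53      0.233          1
  solve Keq expr → x = 0.04976; check Q = 0.09954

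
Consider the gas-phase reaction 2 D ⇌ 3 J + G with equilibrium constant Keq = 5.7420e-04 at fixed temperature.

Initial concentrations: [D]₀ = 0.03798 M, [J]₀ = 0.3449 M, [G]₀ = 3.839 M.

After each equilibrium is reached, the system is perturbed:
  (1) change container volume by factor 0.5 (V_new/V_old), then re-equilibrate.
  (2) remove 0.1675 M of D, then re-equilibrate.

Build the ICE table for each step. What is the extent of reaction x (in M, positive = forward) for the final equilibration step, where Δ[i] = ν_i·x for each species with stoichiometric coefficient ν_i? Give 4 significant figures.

Q₀ = 109.2 vs Keq = 5.7420e-04 ⇒ Q>K, reverse
Step 1:
                   D          J          G
  I          0.03798     0.3449      3.839
  C           0.2156    -0.3234    -0.1078
  E           0.2536    0.02147      3.731
  solve Keq expr → x = -0.1078; check Q = 5.7420e-04
Then change container volume by factor 0.5 (V_new/V_old).
Step 2:
                   D          J          G
  I           0.5072    0.04294      7.462
  C          0.01034   -0.01552  -0.005172
  E           0.5175    0.02742      7.457
  solve Keq expr → x = -0.005172; check Q = 5.7420e-04
Then remove 0.1675 M of D.
Step 3:
                   D          J          G
  I             0.35    0.02742      7.457
  C         0.004085  -0.006127  -0.002042
  E           0.3541     0.0213      7.455
  solve Keq expr → x = -0.002042; check Q = 5.7420e-04

x = -0.002042 M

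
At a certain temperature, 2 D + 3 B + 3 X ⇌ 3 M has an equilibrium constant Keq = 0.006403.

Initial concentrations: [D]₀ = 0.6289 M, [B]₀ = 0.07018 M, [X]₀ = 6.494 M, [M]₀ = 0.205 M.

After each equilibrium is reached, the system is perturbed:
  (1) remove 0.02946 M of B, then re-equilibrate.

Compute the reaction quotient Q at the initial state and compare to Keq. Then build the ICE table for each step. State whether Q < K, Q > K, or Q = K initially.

Q₀ = 0.2301; Q > K (proceeds reverse)

Q₀ = 0.2301 vs Keq = 0.006403 ⇒ Q>K, reverse
Step 1:
                    D           B           X           M
  I            0.6289     0.07018       6.494       0.205
  C           0.04779     0.07169     0.07169    -0.07169
  E            0.6767      0.1419       6.566      0.1333
  solve Keq expr → x = -0.0239; check Q = 0.006403
Then remove 0.02946 M of B.
Step 2:
                    D           B           X           M
  I            0.6767      0.1124       6.566      0.1333
  C          0.009067      0.0136      0.0136     -0.0136
  E            0.6858       0.126       6.579      0.1197
  solve Keq expr → x = -0.004534; check Q = 0.006403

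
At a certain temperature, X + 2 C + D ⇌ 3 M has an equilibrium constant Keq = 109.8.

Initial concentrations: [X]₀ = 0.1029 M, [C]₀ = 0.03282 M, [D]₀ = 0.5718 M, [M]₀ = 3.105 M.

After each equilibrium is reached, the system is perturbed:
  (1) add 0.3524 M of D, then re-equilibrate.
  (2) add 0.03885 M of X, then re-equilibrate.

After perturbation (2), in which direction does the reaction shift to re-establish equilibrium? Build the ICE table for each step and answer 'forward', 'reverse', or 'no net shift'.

Q₀ = 4.7233e+05 vs Keq = 109.8 ⇒ Q>K, reverse
Step 1:
                  X         C         D         M
  Initial    0.1029   0.03282    0.5718     3.105
  Change     0.2745     0.549    0.2745   -0.8236
  Equil      0.3774    0.5819    0.8463     2.281
  solve Keq expr → x = -0.2745; check Q = 109.8
Then add 0.3524 M of D.
Step 2:
                  X         C         D         M
  Initial    0.3774    0.5819     1.199     2.281
  Change   -0.02379  -0.04757  -0.02379   0.07136
  Equil      0.3536    0.5343     1.175     2.353
  solve Keq expr → x = 0.02379; check Q = 109.8
Then add 0.03885 M of X.
Step 3:
                  X         C         D         M
  Initial    0.3925    0.5343     1.175     2.353
  Change  -0.007033  -0.01407 -0.007033    0.0211
  Equil      0.3855    0.5202     1.168     2.374
  solve Keq expr → x = 0.007033; check Q = 109.8

Direction: forward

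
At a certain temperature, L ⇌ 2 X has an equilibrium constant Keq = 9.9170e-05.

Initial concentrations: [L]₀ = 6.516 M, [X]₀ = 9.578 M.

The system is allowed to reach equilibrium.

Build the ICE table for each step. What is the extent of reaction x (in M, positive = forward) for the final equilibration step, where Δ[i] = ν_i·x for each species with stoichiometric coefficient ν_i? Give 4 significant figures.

x = -4.772 M

Q₀ = 14.08 vs Keq = 9.9170e-05 ⇒ Q>K, reverse
Step 1:
                    L           X
  Initial       6.516       9.578
  Change        4.772      -9.545
  Equil         11.29     0.03346
  solve Keq expr → x = -4.772; check Q = 9.9170e-05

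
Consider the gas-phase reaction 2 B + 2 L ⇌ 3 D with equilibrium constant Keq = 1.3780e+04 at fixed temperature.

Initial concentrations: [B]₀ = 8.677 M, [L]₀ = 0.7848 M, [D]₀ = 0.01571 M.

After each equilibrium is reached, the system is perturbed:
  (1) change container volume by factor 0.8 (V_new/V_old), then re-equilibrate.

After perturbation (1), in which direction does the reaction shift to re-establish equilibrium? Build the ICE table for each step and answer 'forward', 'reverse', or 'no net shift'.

Direction: forward

Q₀ = 8.3613e-08 vs Keq = 1.3780e+04 ⇒ Q<K, forward
Step 1:
                   B          L          D
  I            8.677     0.7848    0.01571
  C          -0.7834    -0.7834      1.175
  E            7.894   0.001402      1.191
  solve Keq expr → x = 0.3917; check Q = 1.3780e+04
Then change container volume by factor 0.8 (V_new/V_old).
Step 2:
                   B          L          D
  I            9.867   0.001753      1.489
  C       -1.8460e-04 -1.8460e-04 2.7690e-04
  E            9.867   0.001568      1.489
  solve Keq expr → x = 9.2299e-05; check Q = 1.3780e+04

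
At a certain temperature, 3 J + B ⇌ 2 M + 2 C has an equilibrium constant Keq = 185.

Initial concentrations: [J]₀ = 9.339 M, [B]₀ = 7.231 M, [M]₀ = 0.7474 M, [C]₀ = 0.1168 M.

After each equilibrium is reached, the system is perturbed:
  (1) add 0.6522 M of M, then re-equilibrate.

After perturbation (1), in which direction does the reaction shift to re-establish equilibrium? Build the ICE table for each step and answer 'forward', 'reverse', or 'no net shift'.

Q₀ = 1.2939e-06 vs Keq = 185 ⇒ Q<K, forward
Step 1:
                  J         B         M         C
  Initial     9.339     7.231    0.7474    0.1168
  Change     -8.207    -2.736     5.471     5.471
  Equil       1.132     4.495     6.219     5.588
  solve Keq expr → x = 2.736; check Q = 185
Then add 0.6522 M of M.
Step 2:
                  J         B         M         C
  Initial     1.132     4.495     6.871     5.588
  Change    0.06467   0.02156  -0.04311  -0.04311
  Equil       1.197     4.517     6.828     5.545
  solve Keq expr → x = -0.02156; check Q = 185

Direction: reverse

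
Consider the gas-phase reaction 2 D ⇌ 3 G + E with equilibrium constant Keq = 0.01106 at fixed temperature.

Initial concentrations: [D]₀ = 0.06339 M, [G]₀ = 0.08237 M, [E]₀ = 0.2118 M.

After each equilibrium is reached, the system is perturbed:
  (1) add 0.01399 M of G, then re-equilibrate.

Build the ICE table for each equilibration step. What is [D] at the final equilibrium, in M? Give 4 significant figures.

[D]_eq = 0.08052 M

Q₀ = 0.02946 vs Keq = 0.01106 ⇒ Q>K, reverse
Step 1:
                    D           G           E
  Initial     0.06339     0.08237      0.2118
  Change      0.01062    -0.01592   -0.005308
  Equil       0.07401     0.06645      0.2065
  solve Keq expr → x = -0.005308; check Q = 0.01106
Then add 0.01399 M of G.
Step 2:
                    D           G           E
  Initial     0.07401     0.08044      0.2065
  Change     0.006515   -0.009772   -0.003257
  Equil       0.08052     0.07066      0.2032
  solve Keq expr → x = -0.003257; check Q = 0.01106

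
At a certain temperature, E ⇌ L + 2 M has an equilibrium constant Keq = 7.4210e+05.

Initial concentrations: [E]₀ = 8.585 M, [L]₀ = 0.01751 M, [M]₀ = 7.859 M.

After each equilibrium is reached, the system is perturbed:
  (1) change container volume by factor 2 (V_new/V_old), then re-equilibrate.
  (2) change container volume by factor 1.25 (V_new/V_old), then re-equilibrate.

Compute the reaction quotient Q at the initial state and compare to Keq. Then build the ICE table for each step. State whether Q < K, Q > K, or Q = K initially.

Q₀ = 0.126 vs Keq = 7.4210e+05 ⇒ Q<K, forward
Step 1:
                    E           L           M
  Initial       8.585     0.01751       7.859
  Change       -8.578       8.578       17.16
  Equil      0.007247       8.595       25.01
  solve Keq expr → x = 8.578; check Q = 7.4210e+05
Then change container volume by factor 2 (V_new/V_old).
Step 2:
                    E           L           M
  Initial    0.003624       4.298       12.51
  Change    -0.002716    0.002716    0.005433
  Equil    9.0728e-04         4.3       12.51
  solve Keq expr → x = 0.002716; check Q = 7.4210e+05
Then change container volume by factor 1.25 (V_new/V_old).
Step 3:
                    E           L           M
  Initial  7.2583e-04        3.44       10.01
  Change  -2.6121e-04  2.6121e-04  5.2243e-04
  Equil    4.6461e-04       3.441       10.01
  solve Keq expr → x = 2.6121e-04; check Q = 7.4210e+05

Q₀ = 0.126; Q < K (proceeds forward)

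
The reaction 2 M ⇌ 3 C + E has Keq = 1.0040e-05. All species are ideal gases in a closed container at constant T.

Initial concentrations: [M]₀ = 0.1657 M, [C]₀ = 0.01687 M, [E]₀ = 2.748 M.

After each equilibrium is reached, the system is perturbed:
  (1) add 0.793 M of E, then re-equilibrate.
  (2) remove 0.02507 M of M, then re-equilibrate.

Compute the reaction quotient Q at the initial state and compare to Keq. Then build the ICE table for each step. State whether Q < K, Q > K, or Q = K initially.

Q₀ = 4.8053e-04; Q > K (proceeds reverse)

Q₀ = 4.8053e-04 vs Keq = 1.0040e-05 ⇒ Q>K, reverse
Step 1:
                  M         C         E
  I          0.1657   0.01687     2.748
  C        0.008048  -0.01207 -0.004024
  E          0.1737  0.004798     2.744
  solve Keq expr → x = -0.004024; check Q = 1.0040e-05
Then add 0.793 M of E.
Step 2:
                  M         C         E
  I          0.1737  0.004798     3.537
  C       2.5661e-04 -3.8492e-04 -1.2831e-04
  E           0.174  0.004413     3.537
  solve Keq expr → x = -1.2831e-04; check Q = 1.0040e-05
Then remove 0.02507 M of M.
Step 3:
                  M         C         E
  I          0.1489  0.004413     3.537
  C       2.8642e-04 -4.2962e-04 -1.4321e-04
  E          0.1492  0.003984     3.537
  solve Keq expr → x = -1.4321e-04; check Q = 1.0040e-05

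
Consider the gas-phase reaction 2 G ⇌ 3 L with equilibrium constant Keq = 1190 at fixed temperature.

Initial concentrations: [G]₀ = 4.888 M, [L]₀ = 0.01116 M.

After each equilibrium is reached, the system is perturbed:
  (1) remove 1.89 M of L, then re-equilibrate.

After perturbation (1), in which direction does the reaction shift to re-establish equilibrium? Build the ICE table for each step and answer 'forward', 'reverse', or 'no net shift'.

Direction: forward

Q₀ = 5.8174e-08 vs Keq = 1190 ⇒ Q<K, forward
Step 1:
                    G           L
  I             4.888     0.01116
  C            -4.396       6.594
  E            0.4921       6.605
  solve Keq expr → x = 2.198; check Q = 1190
Then remove 1.89 M of L.
Step 2:
                    G           L
  I            0.4921       4.715
  C           -0.1708      0.2562
  E            0.3213       4.971
  solve Keq expr → x = 0.08539; check Q = 1190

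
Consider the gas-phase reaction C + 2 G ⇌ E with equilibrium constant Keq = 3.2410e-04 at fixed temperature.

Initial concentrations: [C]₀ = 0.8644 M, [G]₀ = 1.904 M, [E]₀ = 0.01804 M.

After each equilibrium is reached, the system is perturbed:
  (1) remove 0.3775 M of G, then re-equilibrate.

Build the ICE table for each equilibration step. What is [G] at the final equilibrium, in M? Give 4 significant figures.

Q₀ = 0.005757 vs Keq = 3.2410e-04 ⇒ Q>K, reverse
Step 1:
                   C          G          E
  Initial     0.8644      1.904    0.01804
  Change     0.01697    0.03393   -0.01697
  Equil       0.8814      1.938   0.001073
  solve Keq expr → x = -0.01697; check Q = 3.2410e-04
Then remove 0.3775 M of G.
Step 2:
                   C          G          E
  Initial     0.8814       1.56   0.001073
  Change  3.7627e-04 7.5254e-04 -3.7627e-04
  Equil       0.8817      1.561 6.9652e-04
  solve Keq expr → x = -3.7627e-04; check Q = 3.2410e-04

[G]_eq = 1.561 M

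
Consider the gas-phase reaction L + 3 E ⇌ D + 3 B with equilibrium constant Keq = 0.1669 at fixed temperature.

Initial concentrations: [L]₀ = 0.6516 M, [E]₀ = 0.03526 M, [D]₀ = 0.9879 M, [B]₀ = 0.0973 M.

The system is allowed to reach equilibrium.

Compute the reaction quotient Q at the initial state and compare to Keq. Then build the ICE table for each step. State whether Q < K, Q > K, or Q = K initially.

Q₀ = 31.86; Q > K (proceeds reverse)

Q₀ = 31.86 vs Keq = 0.1669 ⇒ Q>K, reverse
Step 1:
                  L         E         D         B
  init       0.6516   0.03526    0.9879    0.0973
  Δ         0.01797   0.05391  -0.01797  -0.05391
  eq         0.6696   0.08917    0.9699   0.04339
  solve Keq expr → x = -0.01797; check Q = 0.1669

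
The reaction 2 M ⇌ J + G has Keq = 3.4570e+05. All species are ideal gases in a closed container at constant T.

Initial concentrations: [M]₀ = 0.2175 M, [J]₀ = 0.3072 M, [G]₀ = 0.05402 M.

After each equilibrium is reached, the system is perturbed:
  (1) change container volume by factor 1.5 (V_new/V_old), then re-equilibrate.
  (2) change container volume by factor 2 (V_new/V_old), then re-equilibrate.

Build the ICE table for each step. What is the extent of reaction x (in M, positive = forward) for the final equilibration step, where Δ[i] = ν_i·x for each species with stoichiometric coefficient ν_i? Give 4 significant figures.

x = 0 M

Q₀ = 0.3508 vs Keq = 3.4570e+05 ⇒ Q<K, forward
Step 1:
                  M         J         G
  init       0.2175    0.3072   0.05402
  Δ         -0.2171    0.1085    0.1085
  eq      4.4213e-04    0.4157    0.1625
  solve Keq expr → x = 0.1085; check Q = 3.4570e+05
Then change container volume by factor 1.5 (V_new/V_old).
Step 2:
                  M         J         G
  init    2.9475e-04    0.2772    0.1084
  Δ               0         0         0
  eq      2.9475e-04    0.2772    0.1084
  solve Keq expr → x = 0; check Q = 3.4570e+05
Then change container volume by factor 2 (V_new/V_old).
Step 3:
                  M         J         G
  init    1.4738e-04    0.1386   0.05418
  Δ               0         0         0
  eq      1.4738e-04    0.1386   0.05418
  solve Keq expr → x = 0; check Q = 3.4570e+05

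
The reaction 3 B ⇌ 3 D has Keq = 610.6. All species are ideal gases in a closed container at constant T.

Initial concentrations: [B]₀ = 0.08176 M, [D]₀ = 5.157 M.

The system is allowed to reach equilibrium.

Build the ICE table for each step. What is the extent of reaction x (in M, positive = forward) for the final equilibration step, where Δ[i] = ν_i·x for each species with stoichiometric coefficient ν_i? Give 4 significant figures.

Q₀ = 2.5094e+05 vs Keq = 610.6 ⇒ Q>K, reverse
Step 1:
                    B           D
  Initial     0.08176       5.157
  Change       0.4706     -0.4706
  Equil        0.5524       4.686
  solve Keq expr → x = -0.1569; check Q = 610.6

x = -0.1569 M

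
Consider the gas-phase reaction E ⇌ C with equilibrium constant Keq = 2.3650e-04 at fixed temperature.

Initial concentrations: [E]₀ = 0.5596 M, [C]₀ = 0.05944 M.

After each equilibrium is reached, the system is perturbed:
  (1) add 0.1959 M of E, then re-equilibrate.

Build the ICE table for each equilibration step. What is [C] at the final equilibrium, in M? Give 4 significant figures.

Q₀ = 0.1062 vs Keq = 2.3650e-04 ⇒ Q>K, reverse
Step 1:
                    E           C
  init         0.5596     0.05944
  Δ           0.05929    -0.05929
  eq           0.6189  1.4637e-04
  solve Keq expr → x = -0.05929; check Q = 2.3650e-04
Then add 0.1959 M of E.
Step 2:
                    E           C
  init         0.8148  1.4637e-04
  Δ       -4.6319e-05  4.6319e-05
  eq           0.8147  1.9269e-04
  solve Keq expr → x = 4.6319e-05; check Q = 2.3650e-04

[C]_eq = 1.9269e-04 M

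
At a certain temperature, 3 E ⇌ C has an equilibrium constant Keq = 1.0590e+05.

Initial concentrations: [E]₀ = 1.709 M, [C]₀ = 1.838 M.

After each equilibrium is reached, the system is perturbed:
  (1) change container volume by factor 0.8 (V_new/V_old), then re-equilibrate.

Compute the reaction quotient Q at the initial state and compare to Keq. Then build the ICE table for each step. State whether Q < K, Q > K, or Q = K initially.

Q₀ = 0.3682; Q < K (proceeds forward)

Q₀ = 0.3682 vs Keq = 1.0590e+05 ⇒ Q<K, forward
Step 1:
                   E          C
  Initial      1.709      1.838
  Change      -1.681     0.5602
  Equil      0.02829      2.398
  solve Keq expr → x = 0.5602; check Q = 1.0590e+05
Then change container volume by factor 0.8 (V_new/V_old).
Step 2:
                   E          C
  Initial    0.03537      2.998
  Change   -0.004883   0.001628
  Equil      0.03048      2.999
  solve Keq expr → x = 0.001628; check Q = 1.0590e+05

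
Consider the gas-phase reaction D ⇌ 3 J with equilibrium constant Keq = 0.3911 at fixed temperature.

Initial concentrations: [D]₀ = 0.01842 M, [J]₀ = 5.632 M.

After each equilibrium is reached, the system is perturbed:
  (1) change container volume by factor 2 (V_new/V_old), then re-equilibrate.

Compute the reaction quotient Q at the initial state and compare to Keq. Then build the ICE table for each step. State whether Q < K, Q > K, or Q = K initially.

Q₀ = 9698 vs Keq = 0.3911 ⇒ Q>K, reverse
Step 1:
                  D         J
  I         0.01842     5.632
  C           1.592    -4.775
  E            1.61    0.8571
  solve Keq expr → x = -1.592; check Q = 0.3911
Then change container volume by factor 2 (V_new/V_old).
Step 2:
                  D         J
  I           0.805    0.4286
  C        -0.07649    0.2295
  E          0.7285     0.658
  solve Keq expr → x = 0.07649; check Q = 0.3911

Q₀ = 9698; Q > K (proceeds reverse)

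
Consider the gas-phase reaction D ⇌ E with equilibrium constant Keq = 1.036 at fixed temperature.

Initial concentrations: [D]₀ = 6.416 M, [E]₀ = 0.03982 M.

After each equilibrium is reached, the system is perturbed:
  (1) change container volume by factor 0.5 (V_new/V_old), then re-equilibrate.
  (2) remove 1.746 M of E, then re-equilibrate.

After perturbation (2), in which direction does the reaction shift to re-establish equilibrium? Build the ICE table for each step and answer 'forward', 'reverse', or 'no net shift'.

Direction: forward

Q₀ = 0.006206 vs Keq = 1.036 ⇒ Q<K, forward
Step 1:
                   D          E
  init         6.416    0.03982
  Δ           -3.245      3.245
  eq           3.171      3.285
  solve Keq expr → x = 3.245; check Q = 1.036
Then change container volume by factor 0.5 (V_new/V_old).
Step 2:
                   D          E
  init         6.342       6.57
  Δ                0          0
  eq           6.342       6.57
  solve Keq expr → x = 0; check Q = 1.036
Then remove 1.746 M of E.
Step 3:
                   D          E
  init         6.342      4.824
  Δ          -0.8576     0.8576
  eq           5.484      5.682
  solve Keq expr → x = 0.8576; check Q = 1.036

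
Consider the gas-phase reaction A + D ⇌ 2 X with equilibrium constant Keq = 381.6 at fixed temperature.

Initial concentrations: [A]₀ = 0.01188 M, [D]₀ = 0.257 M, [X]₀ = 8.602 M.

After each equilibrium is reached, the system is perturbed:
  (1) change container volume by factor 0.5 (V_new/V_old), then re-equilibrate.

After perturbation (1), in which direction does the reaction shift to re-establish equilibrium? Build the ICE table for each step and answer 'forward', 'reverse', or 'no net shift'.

Direction: no net shift

Q₀ = 2.4235e+04 vs Keq = 381.6 ⇒ Q>K, reverse
Step 1:
                   A          D          X
  init       0.01188      0.257      8.602
  Δ           0.2937     0.2937    -0.5875
  eq          0.3056     0.5507      8.015
  solve Keq expr → x = -0.2937; check Q = 381.6
Then change container volume by factor 0.5 (V_new/V_old).
Step 2:
                   A          D          X
  init        0.6113      1.101      16.03
  Δ                0          0          0
  eq          0.6113      1.101      16.03
  solve Keq expr → x = 0; check Q = 381.6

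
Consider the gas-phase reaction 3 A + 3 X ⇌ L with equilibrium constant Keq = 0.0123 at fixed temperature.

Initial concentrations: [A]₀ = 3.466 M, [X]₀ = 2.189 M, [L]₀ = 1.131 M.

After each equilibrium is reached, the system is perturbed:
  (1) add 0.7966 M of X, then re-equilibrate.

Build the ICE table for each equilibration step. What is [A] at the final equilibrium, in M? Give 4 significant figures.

[A]_eq = 2.471 M

Q₀ = 0.00259 vs Keq = 0.0123 ⇒ Q<K, forward
Step 1:
                    A           X           L
  Initial       3.466       2.189       1.131
  Change      -0.5569     -0.5569      0.1856
  Equil         2.909       1.632       1.317
  solve Keq expr → x = 0.1856; check Q = 0.0123
Then add 0.7966 M of X.
Step 2:
                    A           X           L
  Initial       2.909       2.429       1.317
  Change      -0.4384     -0.4384      0.1461
  Equil         2.471        1.99       1.463
  solve Keq expr → x = 0.1461; check Q = 0.0123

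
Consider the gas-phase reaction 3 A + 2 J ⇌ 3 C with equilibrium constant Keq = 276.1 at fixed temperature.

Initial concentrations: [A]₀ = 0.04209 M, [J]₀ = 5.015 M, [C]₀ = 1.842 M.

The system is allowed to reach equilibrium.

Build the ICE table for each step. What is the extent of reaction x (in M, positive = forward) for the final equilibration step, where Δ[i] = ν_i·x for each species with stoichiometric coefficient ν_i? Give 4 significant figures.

Q₀ = 3333 vs Keq = 276.1 ⇒ Q>K, reverse
Step 1:
                  A         J         C
  I         0.04209     5.015     1.842
  C         0.05134   0.03423  -0.05134
  E         0.09343     5.049     1.791
  solve Keq expr → x = -0.01711; check Q = 276.1

x = -0.01711 M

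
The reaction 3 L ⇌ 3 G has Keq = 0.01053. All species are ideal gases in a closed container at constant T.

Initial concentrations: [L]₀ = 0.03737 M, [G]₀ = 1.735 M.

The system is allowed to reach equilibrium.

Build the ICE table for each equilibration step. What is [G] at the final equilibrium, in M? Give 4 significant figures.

[G]_eq = 0.3186 M

Q₀ = 1.0008e+05 vs Keq = 0.01053 ⇒ Q>K, reverse
Step 1:
                    L           G
  init        0.03737       1.735
  Δ             1.416      -1.416
  eq            1.454      0.3186
  solve Keq expr → x = -0.4721; check Q = 0.01053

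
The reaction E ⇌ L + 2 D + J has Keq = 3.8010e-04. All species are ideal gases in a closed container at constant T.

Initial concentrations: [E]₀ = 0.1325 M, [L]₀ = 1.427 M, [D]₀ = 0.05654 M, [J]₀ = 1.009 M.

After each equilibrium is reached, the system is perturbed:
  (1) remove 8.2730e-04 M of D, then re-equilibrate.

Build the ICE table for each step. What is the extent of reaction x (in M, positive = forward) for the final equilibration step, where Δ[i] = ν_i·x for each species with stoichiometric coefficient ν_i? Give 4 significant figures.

Q₀ = 0.03474 vs Keq = 3.8010e-04 ⇒ Q>K, reverse
Step 1:
                   E          L          D          J
  I           0.1325      1.427    0.05654      1.009
  C          0.02498   -0.02498   -0.04995   -0.02498
  E           0.1575      1.402   0.006587      0.984
  solve Keq expr → x = -0.02498; check Q = 3.8010e-04
Then remove 8.2730e-04 M of D.
Step 2:
                   E          L          D          J
  I           0.1575      1.402    0.00576      0.984
  C       -4.0822e-04 4.0822e-04 8.1644e-04 4.0822e-04
  E           0.1571      1.402   0.006576     0.9844
  solve Keq expr → x = 4.0822e-04; check Q = 3.8010e-04

x = 4.0822e-04 M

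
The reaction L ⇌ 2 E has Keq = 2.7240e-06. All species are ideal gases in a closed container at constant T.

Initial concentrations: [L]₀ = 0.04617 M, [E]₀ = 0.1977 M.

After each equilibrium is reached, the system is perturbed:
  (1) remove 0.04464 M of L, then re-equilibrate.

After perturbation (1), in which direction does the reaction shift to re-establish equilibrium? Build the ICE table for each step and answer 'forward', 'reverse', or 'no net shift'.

Q₀ = 0.8466 vs Keq = 2.7240e-06 ⇒ Q>K, reverse
Step 1:
                  L         E
  init      0.04617    0.1977
  Δ         0.09854   -0.1971
  eq         0.1447 6.2784e-04
  solve Keq expr → x = -0.09854; check Q = 2.7240e-06
Then remove 0.04464 M of L.
Step 2:
                  L         E
  init       0.1001 6.2784e-04
  Δ       5.2804e-05 -1.0561e-04
  eq         0.1001 5.2223e-04
  solve Keq expr → x = -5.2804e-05; check Q = 2.7240e-06

Direction: reverse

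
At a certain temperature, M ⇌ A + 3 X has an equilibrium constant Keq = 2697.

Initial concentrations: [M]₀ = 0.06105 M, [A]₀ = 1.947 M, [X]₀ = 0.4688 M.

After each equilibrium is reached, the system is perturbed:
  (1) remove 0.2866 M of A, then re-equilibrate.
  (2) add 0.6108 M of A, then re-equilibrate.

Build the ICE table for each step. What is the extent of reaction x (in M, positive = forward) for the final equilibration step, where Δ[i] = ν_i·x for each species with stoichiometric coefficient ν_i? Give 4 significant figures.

Q₀ = 3.286 vs Keq = 2697 ⇒ Q<K, forward
Step 1:
                    M           A           X
  I           0.06105       1.947      0.4688
  C          -0.06084     0.06084      0.1825
  E        2.0571e-04       2.008      0.6513
  solve Keq expr → x = 0.06084; check Q = 2697
Then remove 0.2866 M of A.
Step 2:
                    M           A           X
  I        2.0571e-04       1.721      0.6513
  C       -2.9289e-05  2.9289e-05  8.7867e-05
  E        1.7642e-04       1.721      0.6514
  solve Keq expr → x = 2.9289e-05; check Q = 2697
Then add 0.6108 M of A.
Step 3:
                    M           A           X
  I        1.7642e-04       2.332      0.6514
  C        6.2392e-05 -6.2392e-05 -1.8718e-04
  E        2.3881e-04       2.332      0.6512
  solve Keq expr → x = -6.2392e-05; check Q = 2697

x = -6.2392e-05 M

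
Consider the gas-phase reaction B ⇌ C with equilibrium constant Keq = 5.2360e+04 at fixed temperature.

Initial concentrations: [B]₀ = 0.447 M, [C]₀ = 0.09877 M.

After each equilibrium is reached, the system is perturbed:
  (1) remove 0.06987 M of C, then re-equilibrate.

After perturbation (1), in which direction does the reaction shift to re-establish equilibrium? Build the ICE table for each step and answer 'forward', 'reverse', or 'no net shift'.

Direction: forward

Q₀ = 0.221 vs Keq = 5.2360e+04 ⇒ Q<K, forward
Step 1:
                   B          C
  Initial      0.447    0.09877
  Change      -0.447      0.447
  Equil   1.0423e-05     0.5458
  solve Keq expr → x = 0.447; check Q = 5.2360e+04
Then remove 0.06987 M of C.
Step 2:
                   B          C
  Initial 1.0423e-05     0.4759
  Change  -1.3344e-06 1.3344e-06
  Equil   9.0888e-06     0.4759
  solve Keq expr → x = 1.3344e-06; check Q = 5.2360e+04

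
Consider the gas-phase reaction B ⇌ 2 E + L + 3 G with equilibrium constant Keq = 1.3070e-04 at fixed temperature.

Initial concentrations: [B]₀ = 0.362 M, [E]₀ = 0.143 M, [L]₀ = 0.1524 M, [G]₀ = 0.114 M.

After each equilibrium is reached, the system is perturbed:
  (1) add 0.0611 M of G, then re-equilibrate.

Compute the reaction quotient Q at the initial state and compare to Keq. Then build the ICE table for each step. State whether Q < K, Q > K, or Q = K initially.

Q₀ = 1.2754e-05; Q < K (proceeds forward)

Q₀ = 1.2754e-05 vs Keq = 1.3070e-04 ⇒ Q<K, forward
Step 1:
                    B           E           L           G
  I             0.362       0.143      0.1524       0.114
  C          -0.02483     0.04967     0.02483      0.0745
  E            0.3372      0.1927      0.1772      0.1885
  solve Keq expr → x = 0.02483; check Q = 1.3070e-04
Then add 0.0611 M of G.
Step 2:
                    B           E           L           G
  I            0.3372      0.1927      0.1772      0.2496
  C           0.01205     -0.0241    -0.01205    -0.03616
  E            0.3492      0.1686      0.1652      0.2134
  solve Keq expr → x = -0.01205; check Q = 1.3070e-04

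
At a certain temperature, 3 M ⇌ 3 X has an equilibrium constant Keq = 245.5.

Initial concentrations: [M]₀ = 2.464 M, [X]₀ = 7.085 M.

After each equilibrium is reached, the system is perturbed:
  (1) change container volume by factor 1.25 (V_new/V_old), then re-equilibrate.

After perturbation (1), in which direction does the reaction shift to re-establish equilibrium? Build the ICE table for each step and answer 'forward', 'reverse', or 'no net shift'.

Direction: no net shift

Q₀ = 23.77 vs Keq = 245.5 ⇒ Q<K, forward
Step 1:
                    M           X
  I             2.464       7.085
  C            -1.149       1.149
  E             1.315       8.234
  solve Keq expr → x = 0.383; check Q = 245.5
Then change container volume by factor 1.25 (V_new/V_old).
Step 2:
                    M           X
  I             1.052       6.587
  C                 0           0
  E             1.052       6.587
  solve Keq expr → x = 0; check Q = 245.5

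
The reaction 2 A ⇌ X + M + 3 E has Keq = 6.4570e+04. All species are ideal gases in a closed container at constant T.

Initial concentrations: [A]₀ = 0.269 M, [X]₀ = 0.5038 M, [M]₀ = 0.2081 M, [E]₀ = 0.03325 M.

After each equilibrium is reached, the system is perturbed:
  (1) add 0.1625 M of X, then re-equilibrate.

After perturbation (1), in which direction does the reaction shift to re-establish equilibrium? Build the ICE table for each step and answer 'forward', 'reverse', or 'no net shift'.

Direction: reverse

Q₀ = 5.3260e-05 vs Keq = 6.4570e+04 ⇒ Q<K, forward
Step 1:
                    A           X           M           E
  I             0.269      0.5038      0.2081     0.03325
  C           -0.2685      0.1342      0.1342      0.4027
  E        5.2942e-04       0.638      0.3423       0.436
  solve Keq expr → x = 0.1342; check Q = 6.4570e+04
Then add 0.1625 M of X.
Step 2:
                    A           X           M           E
  I        5.2942e-04      0.8005      0.3423       0.436
  C        6.3365e-05 -3.1682e-05 -3.1682e-05 -9.5047e-05
  E        5.9278e-04      0.8005      0.3423      0.4359
  solve Keq expr → x = -3.1682e-05; check Q = 6.4570e+04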